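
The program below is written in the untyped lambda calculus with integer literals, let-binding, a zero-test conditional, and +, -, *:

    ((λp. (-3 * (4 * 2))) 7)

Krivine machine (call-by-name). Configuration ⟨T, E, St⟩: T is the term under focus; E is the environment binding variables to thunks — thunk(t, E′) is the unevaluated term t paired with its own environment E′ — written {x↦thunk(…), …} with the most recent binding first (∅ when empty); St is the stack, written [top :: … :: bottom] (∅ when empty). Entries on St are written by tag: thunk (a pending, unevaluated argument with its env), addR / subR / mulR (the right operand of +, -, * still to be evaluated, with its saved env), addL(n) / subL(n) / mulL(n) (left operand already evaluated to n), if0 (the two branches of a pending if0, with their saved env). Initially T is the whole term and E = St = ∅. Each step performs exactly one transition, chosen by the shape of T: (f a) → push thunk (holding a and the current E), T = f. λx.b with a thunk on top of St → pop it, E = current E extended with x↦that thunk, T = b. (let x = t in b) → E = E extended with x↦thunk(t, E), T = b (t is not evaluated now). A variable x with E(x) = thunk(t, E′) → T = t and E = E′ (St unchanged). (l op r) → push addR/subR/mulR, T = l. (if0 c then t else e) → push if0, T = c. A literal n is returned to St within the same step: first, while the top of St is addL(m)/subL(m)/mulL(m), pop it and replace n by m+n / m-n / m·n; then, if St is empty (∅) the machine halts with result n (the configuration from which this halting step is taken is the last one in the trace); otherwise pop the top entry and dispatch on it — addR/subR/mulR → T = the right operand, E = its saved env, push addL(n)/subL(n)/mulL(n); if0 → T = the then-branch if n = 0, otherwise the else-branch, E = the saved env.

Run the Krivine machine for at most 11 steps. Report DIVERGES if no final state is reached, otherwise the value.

Answer: -24

Derivation:
0. ⟨T=((λp. (-3 * (4 * 2))) 7); E=∅; St=∅⟩
1. ⟨T=(λp. (-3 * (4 * 2))); E=∅; St=[thunk]⟩
2. ⟨T=(-3 * (4 * 2)); E={p↦thunk(7, ∅)}; St=∅⟩
3. ⟨T=-3; E={p↦thunk(7, ∅)}; St=[mulR]⟩
4. ⟨T=(4 * 2); E={p↦thunk(7, ∅)}; St=[mulL(-3)]⟩
5. ⟨T=4; E={p↦thunk(7, ∅)}; St=[mulR :: mulL(-3)]⟩
6. ⟨T=2; E={p↦thunk(7, ∅)}; St=[mulL(4) :: mulL(-3)]⟩
→ final value -24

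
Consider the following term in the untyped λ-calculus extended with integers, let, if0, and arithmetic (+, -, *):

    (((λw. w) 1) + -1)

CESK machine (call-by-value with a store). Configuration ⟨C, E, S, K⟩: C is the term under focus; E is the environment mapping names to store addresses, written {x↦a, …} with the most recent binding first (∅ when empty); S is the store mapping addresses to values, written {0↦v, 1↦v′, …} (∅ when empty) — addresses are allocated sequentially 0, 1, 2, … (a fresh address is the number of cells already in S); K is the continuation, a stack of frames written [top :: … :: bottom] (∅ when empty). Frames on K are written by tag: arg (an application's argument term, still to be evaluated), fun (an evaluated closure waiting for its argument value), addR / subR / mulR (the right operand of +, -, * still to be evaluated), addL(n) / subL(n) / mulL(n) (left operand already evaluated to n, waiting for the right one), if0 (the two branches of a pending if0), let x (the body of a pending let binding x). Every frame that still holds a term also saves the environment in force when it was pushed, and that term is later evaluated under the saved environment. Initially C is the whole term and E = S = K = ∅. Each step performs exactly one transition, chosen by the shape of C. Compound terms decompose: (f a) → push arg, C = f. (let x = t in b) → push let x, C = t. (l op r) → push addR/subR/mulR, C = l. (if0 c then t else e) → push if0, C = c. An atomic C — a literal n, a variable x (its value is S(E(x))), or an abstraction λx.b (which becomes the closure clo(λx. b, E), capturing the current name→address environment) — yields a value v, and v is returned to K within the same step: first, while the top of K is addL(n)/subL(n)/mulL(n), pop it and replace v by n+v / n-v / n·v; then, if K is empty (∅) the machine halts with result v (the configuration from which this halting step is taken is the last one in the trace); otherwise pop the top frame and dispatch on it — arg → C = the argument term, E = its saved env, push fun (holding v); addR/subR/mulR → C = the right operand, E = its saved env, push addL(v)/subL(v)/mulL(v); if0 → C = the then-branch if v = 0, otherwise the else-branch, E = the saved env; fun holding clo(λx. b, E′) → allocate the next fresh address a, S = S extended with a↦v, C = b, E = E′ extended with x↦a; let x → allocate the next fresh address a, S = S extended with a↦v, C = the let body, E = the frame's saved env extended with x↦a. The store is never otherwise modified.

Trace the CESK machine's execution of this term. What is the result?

0. <C=(((λw. w) 1) + -1), E=∅, S=∅, K=∅>
1. <C=((λw. w) 1), E=∅, S=∅, K=[addR]>
2. <C=(λw. w), E=∅, S=∅, K=[arg :: addR]>
3. <C=1, E=∅, S=∅, K=[fun :: addR]>
4. <C=w, E={w↦0}, S={0↦1}, K=[addR]>
5. <C=-1, E=∅, S={0↦1}, K=[addL(1)]>
→ final value 0

Answer: 0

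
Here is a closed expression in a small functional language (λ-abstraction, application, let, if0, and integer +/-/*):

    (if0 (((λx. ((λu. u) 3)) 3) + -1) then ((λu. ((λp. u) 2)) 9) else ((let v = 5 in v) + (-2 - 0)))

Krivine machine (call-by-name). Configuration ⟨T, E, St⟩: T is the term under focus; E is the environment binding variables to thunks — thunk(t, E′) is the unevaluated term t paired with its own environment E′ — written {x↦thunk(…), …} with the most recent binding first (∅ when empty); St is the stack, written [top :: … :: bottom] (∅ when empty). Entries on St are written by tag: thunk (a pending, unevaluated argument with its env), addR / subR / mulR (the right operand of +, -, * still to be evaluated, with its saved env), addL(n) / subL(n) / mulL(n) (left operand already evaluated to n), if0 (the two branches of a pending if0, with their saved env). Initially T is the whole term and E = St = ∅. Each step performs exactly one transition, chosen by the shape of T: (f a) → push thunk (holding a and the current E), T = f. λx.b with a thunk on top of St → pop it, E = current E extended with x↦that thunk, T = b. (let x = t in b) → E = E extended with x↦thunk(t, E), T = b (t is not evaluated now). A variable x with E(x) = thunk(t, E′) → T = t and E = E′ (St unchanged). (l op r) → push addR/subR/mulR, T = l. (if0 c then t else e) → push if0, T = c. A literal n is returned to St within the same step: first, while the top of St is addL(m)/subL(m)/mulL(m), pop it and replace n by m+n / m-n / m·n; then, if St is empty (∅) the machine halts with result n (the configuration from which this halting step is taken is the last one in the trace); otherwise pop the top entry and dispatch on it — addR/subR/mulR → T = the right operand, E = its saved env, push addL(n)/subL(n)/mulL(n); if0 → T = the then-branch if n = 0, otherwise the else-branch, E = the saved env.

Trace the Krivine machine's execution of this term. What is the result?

Answer: 3

Derivation:
[0] <T=(if0 (((λx. ((λu. u) 3)) 3) + -1) then ((λu. ((λp. u) 2)) 9) else ((let v = 5 in v) + (-2 - 0))), E=∅, St=∅>
[1] <T=(((λx. ((λu. u) 3)) 3) + -1), E=∅, St=[if0]>
[2] <T=((λx. ((λu. u) 3)) 3), E=∅, St=[addR :: if0]>
[3] <T=(λx. ((λu. u) 3)), E=∅, St=[thunk :: addR :: if0]>
[4] <T=((λu. u) 3), E={x↦thunk(3, ∅)}, St=[addR :: if0]>
[5] <T=(λu. u), E={x↦thunk(3, ∅)}, St=[thunk :: addR :: if0]>
[6] <T=u, E={u↦thunk(3, {x↦thunk(3, ∅)}), x↦thunk(3, ∅)}, St=[addR :: if0]>
[7] <T=3, E={x↦thunk(3, ∅)}, St=[addR :: if0]>
[8] <T=-1, E=∅, St=[addL(3) :: if0]>
[9] <T=((let v = 5 in v) + (-2 - 0)), E=∅, St=∅>
[10] <T=(let v = 5 in v), E=∅, St=[addR]>
[11] <T=v, E={v↦thunk(5, ∅)}, St=[addR]>
[12] <T=5, E=∅, St=[addR]>
[13] <T=(-2 - 0), E=∅, St=[addL(5)]>
[14] <T=-2, E=∅, St=[subR :: addL(5)]>
[15] <T=0, E=∅, St=[subL(-2) :: addL(5)]>
→ final value 3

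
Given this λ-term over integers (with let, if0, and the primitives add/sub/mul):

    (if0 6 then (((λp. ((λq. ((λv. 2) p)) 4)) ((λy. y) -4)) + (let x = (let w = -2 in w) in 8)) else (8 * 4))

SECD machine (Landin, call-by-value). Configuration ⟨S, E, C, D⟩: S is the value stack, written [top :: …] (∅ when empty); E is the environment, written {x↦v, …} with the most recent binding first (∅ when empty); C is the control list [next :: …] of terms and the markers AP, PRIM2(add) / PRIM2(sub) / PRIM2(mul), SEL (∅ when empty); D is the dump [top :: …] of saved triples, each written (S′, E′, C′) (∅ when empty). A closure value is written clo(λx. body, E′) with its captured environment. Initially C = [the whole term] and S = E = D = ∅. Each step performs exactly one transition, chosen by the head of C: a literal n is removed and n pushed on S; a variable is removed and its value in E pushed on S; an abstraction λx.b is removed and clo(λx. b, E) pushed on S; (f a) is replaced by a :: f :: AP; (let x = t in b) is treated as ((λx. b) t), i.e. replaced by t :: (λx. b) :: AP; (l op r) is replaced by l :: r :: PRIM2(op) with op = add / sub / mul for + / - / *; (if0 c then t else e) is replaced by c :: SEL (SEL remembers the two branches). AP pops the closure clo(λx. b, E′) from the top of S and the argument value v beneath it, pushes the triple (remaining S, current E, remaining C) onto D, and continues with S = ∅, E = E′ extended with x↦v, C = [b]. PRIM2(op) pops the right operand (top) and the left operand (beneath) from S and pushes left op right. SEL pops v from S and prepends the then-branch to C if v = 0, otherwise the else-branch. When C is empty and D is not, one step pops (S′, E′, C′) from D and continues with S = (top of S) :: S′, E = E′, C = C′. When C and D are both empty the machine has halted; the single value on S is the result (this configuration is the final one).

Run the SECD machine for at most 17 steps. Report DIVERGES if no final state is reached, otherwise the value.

t=0: [S=∅ | E=∅ | C=[(if0 6 then (((λp. ((λq. ((λv. 2) p)) 4)) ((λy. y) -4)) + (let x = (let w = -2 in w) in 8)) else (8 * 4))] | D=∅]
t=1: [S=∅ | E=∅ | C=[6 :: SEL] | D=∅]
t=2: [S=[6] | E=∅ | C=[SEL] | D=∅]
t=3: [S=∅ | E=∅ | C=[(8 * 4)] | D=∅]
t=4: [S=∅ | E=∅ | C=[8 :: 4 :: PRIM2(mul)] | D=∅]
t=5: [S=[8] | E=∅ | C=[4 :: PRIM2(mul)] | D=∅]
t=6: [S=[4 :: 8] | E=∅ | C=[PRIM2(mul)] | D=∅]
t=7: [S=[32] | E=∅ | C=∅ | D=∅]
→ final value 32

Answer: 32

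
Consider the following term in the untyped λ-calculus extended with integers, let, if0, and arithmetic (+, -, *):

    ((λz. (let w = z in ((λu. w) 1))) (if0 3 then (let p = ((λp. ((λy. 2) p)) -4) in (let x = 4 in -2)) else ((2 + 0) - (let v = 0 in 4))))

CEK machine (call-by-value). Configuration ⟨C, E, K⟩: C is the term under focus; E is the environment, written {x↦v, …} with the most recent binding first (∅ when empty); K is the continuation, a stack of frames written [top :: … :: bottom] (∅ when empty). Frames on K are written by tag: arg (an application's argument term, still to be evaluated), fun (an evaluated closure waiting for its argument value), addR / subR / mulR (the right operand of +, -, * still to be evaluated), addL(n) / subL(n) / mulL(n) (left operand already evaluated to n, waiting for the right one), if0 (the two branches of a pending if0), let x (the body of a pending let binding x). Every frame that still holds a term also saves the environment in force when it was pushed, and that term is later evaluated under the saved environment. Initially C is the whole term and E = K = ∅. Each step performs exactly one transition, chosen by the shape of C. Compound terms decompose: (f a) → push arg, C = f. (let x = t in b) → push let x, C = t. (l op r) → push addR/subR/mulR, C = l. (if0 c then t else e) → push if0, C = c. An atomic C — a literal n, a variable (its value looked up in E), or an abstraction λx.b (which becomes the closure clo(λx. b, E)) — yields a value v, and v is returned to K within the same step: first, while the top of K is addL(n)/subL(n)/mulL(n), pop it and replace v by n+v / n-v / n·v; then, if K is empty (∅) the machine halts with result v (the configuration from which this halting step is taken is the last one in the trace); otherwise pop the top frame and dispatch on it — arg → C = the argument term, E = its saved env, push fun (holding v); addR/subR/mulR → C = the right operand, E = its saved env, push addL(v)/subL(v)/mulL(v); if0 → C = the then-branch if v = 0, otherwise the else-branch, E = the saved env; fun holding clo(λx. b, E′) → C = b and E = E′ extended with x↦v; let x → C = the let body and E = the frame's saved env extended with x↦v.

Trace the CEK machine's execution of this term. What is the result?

0. <C=((λz. (let w = z in ((λu. w) 1))) (if0 3 then (let p = ((λp. ((λy. 2) p)) -4) in (let x = 4 in -2)) else ((2 + 0) - (let v = 0 in 4)))), E=∅, K=∅>
1. <C=(λz. (let w = z in ((λu. w) 1))), E=∅, K=[arg]>
2. <C=(if0 3 then (let p = ((λp. ((λy. 2) p)) -4) in (let x = 4 in -2)) else ((2 + 0) - (let v = 0 in 4))), E=∅, K=[fun]>
3. <C=3, E=∅, K=[if0 :: fun]>
4. <C=((2 + 0) - (let v = 0 in 4)), E=∅, K=[fun]>
5. <C=(2 + 0), E=∅, K=[subR :: fun]>
6. <C=2, E=∅, K=[addR :: subR :: fun]>
7. <C=0, E=∅, K=[addL(2) :: subR :: fun]>
8. <C=(let v = 0 in 4), E=∅, K=[subL(2) :: fun]>
9. <C=0, E=∅, K=[let v :: subL(2) :: fun]>
10. <C=4, E={v↦0}, K=[subL(2) :: fun]>
11. <C=(let w = z in ((λu. w) 1)), E={z↦-2}, K=∅>
12. <C=z, E={z↦-2}, K=[let w]>
13. <C=((λu. w) 1), E={w↦-2, z↦-2}, K=∅>
14. <C=(λu. w), E={w↦-2, z↦-2}, K=[arg]>
15. <C=1, E={w↦-2, z↦-2}, K=[fun]>
16. <C=w, E={u↦1, w↦-2, z↦-2}, K=∅>
→ final value -2

Answer: -2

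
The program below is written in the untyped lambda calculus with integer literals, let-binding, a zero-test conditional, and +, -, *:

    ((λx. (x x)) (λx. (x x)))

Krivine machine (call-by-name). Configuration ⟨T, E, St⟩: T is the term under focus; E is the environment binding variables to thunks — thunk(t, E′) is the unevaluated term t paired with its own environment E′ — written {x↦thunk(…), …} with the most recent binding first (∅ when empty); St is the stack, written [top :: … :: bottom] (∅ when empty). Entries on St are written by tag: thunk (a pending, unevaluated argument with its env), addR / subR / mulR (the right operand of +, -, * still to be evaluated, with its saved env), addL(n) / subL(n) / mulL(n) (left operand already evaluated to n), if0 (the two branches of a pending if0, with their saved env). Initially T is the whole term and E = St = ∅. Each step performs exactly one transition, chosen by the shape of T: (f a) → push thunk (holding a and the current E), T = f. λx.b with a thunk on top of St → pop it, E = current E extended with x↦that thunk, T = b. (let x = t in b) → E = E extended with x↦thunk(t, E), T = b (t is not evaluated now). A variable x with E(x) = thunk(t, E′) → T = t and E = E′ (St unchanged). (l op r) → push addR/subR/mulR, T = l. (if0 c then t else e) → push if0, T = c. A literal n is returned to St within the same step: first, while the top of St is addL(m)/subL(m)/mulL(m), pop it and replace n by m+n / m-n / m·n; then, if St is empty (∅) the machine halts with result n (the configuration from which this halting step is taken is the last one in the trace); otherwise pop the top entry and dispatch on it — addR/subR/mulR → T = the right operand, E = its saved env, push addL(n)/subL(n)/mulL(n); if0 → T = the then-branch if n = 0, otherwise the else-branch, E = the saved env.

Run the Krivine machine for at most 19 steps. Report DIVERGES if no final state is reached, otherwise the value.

0. <T=((λx. (x x)) (λx. (x x))), E=∅, St=∅>
1. <T=(λx. (x x)), E=∅, St=[thunk]>
2. <T=(x x), E={x↦thunk((λx. (x x)), ∅)}, St=∅>
3. <T=x, E={x↦thunk((λx. (x x)), ∅)}, St=[thunk]>
4. <T=(λx. (x x)), E=∅, St=[thunk]>
5. <T=(x x), E={x↦thunk(x, {x↦thunk((λx. (x x)), ∅)})}, St=∅>
6. <T=x, E={x↦thunk(x, {x↦thunk((λx. (x x)), ∅)})}, St=[thunk]>
7. <T=x, E={x↦thunk((λx. (x x)), ∅)}, St=[thunk]>
8. <T=(λx. (x x)), E=∅, St=[thunk]>
9. <T=(x x), E={x↦thunk(x, {x↦thunk(x, {x↦thunk((λx. (x x)), ∅)})})}, St=∅>
10. <T=x, E={x↦thunk(x, {x↦thunk(x, {x↦thunk((λx. (x x)), ∅)})})}, St=[thunk]>
11. <T=x, E={x↦thunk(x, {x↦thunk((λx. (x x)), ∅)})}, St=[thunk]>
12. <T=x, E={x↦thunk((λx. (x x)), ∅)}, St=[thunk]>
13. <T=(λx. (x x)), E=∅, St=[thunk]>
14. <T=(x x), E={x↦thunk(x, {x↦thunk(x, {x↦thunk(x, {x↦thunk((λx. (x x)), ∅)})})})}, St=∅>
15. <T=x, E={x↦thunk(x, {x↦thunk(x, {x↦thunk(x, {x↦thunk((λx. (x x)), ∅)})})})}, St=[thunk]>
16. <T=x, E={x↦thunk(x, {x↦thunk(x, {x↦thunk((λx. (x x)), ∅)})})}, St=[thunk]>
17. <T=x, E={x↦thunk(x, {x↦thunk((λx. (x x)), ∅)})}, St=[thunk]>
18. <T=x, E={x↦thunk((λx. (x x)), ∅)}, St=[thunk]>
19. <T=(λx. (x x)), E=∅, St=[thunk]>
→ 19 transitions taken and the configuration is still not final: no result within 19 steps

Answer: DIVERGES (no final state within 19 steps)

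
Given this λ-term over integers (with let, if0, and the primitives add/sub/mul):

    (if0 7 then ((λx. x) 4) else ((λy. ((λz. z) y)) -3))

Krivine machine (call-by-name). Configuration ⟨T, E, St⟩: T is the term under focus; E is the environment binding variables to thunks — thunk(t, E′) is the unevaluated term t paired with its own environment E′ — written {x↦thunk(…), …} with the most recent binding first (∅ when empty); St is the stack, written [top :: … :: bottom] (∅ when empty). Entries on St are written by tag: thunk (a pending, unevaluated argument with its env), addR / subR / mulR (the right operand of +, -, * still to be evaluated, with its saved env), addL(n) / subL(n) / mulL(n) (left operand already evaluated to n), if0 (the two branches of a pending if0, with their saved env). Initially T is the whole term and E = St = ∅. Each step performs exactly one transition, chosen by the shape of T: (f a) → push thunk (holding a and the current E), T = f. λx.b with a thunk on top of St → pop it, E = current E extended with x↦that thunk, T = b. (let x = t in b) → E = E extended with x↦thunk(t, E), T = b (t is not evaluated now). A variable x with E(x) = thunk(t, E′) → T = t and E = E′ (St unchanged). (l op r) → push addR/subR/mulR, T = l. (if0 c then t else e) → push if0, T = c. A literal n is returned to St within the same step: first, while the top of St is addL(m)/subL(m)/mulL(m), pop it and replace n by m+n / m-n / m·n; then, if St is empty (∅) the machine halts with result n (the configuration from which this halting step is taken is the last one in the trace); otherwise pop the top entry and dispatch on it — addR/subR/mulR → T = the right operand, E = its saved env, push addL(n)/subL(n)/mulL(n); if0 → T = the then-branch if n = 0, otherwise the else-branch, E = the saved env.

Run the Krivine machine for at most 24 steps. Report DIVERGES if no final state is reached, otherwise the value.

Answer: -3

Machine steps:
0. <T=(if0 7 then ((λx. x) 4) else ((λy. ((λz. z) y)) -3)), E=∅, St=∅>
1. <T=7, E=∅, St=[if0]>
2. <T=((λy. ((λz. z) y)) -3), E=∅, St=∅>
3. <T=(λy. ((λz. z) y)), E=∅, St=[thunk]>
4. <T=((λz. z) y), E={y↦thunk(-3, ∅)}, St=∅>
5. <T=(λz. z), E={y↦thunk(-3, ∅)}, St=[thunk]>
6. <T=z, E={z↦thunk(y, {y↦thunk(-3, ∅)}), y↦thunk(-3, ∅)}, St=∅>
7. <T=y, E={y↦thunk(-3, ∅)}, St=∅>
8. <T=-3, E=∅, St=∅>
→ final value -3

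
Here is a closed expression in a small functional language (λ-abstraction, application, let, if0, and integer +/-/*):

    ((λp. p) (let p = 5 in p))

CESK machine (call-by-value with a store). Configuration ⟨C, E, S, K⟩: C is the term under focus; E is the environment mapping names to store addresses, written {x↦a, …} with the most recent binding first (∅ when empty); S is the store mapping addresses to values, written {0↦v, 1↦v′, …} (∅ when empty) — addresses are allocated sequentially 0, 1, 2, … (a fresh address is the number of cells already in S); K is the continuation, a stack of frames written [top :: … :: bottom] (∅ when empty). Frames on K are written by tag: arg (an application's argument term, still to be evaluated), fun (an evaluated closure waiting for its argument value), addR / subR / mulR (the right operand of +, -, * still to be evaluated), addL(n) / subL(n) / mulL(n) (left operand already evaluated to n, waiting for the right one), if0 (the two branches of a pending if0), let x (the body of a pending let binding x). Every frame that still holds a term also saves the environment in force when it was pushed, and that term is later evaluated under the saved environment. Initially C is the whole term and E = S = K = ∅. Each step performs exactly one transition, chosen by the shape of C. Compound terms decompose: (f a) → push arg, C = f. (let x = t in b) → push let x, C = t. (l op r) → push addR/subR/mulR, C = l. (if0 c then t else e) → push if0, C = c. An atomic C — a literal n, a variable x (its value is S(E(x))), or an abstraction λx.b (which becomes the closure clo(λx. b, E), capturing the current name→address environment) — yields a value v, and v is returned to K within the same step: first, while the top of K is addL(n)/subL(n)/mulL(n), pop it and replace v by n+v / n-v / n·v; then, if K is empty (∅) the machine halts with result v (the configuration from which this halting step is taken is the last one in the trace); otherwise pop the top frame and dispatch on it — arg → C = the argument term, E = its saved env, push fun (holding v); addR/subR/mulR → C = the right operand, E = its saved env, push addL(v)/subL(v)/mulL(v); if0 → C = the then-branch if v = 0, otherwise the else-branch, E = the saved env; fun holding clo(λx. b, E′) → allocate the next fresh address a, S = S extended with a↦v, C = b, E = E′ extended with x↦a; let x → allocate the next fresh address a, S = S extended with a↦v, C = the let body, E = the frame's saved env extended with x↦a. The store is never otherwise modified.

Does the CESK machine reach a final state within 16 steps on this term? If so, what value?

Answer: 5

Derivation:
[0] <C=((λp. p) (let p = 5 in p)), E=∅, S=∅, K=∅>
[1] <C=(λp. p), E=∅, S=∅, K=[arg]>
[2] <C=(let p = 5 in p), E=∅, S=∅, K=[fun]>
[3] <C=5, E=∅, S=∅, K=[let p :: fun]>
[4] <C=p, E={p↦0}, S={0↦5}, K=[fun]>
[5] <C=p, E={p↦1}, S={0↦5, 1↦5}, K=∅>
→ final value 5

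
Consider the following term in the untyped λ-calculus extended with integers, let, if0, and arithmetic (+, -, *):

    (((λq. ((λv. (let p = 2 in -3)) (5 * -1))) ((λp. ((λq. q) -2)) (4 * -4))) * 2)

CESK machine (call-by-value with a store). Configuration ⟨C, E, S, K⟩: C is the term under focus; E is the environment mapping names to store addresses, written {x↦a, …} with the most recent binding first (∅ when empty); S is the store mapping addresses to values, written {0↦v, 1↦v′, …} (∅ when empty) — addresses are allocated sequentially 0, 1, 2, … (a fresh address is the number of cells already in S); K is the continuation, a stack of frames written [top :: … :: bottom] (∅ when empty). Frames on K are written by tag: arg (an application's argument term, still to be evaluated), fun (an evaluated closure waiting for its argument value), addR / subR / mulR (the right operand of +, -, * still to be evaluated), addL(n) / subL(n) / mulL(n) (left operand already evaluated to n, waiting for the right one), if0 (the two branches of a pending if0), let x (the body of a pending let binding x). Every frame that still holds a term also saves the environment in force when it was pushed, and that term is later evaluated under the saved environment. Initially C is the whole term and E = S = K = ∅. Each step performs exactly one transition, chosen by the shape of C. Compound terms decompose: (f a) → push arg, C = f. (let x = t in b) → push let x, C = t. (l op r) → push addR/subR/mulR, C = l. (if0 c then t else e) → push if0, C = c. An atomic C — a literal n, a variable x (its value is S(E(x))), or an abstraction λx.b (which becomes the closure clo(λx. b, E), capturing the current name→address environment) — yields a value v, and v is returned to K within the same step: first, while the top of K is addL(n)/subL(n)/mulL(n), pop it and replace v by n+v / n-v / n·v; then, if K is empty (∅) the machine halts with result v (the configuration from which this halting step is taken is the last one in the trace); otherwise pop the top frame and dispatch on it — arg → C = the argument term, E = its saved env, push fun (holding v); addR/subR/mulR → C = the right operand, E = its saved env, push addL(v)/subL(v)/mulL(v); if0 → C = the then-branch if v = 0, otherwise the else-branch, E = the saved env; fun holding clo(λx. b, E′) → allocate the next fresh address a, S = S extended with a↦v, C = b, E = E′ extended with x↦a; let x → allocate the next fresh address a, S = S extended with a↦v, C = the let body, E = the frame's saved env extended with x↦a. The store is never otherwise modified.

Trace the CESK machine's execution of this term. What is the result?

Answer: -6

Derivation:
t=0: ⟨C=(((λq. ((λv. (let p = 2 in -3)) (5 * -1))) ((λp. ((λq. q) -2)) (4 * -4))) * 2); E=∅; S=∅; K=∅⟩
t=1: ⟨C=((λq. ((λv. (let p = 2 in -3)) (5 * -1))) ((λp. ((λq. q) -2)) (4 * -4))); E=∅; S=∅; K=[mulR]⟩
t=2: ⟨C=(λq. ((λv. (let p = 2 in -3)) (5 * -1))); E=∅; S=∅; K=[arg :: mulR]⟩
t=3: ⟨C=((λp. ((λq. q) -2)) (4 * -4)); E=∅; S=∅; K=[fun :: mulR]⟩
t=4: ⟨C=(λp. ((λq. q) -2)); E=∅; S=∅; K=[arg :: fun :: mulR]⟩
t=5: ⟨C=(4 * -4); E=∅; S=∅; K=[fun :: fun :: mulR]⟩
t=6: ⟨C=4; E=∅; S=∅; K=[mulR :: fun :: fun :: mulR]⟩
t=7: ⟨C=-4; E=∅; S=∅; K=[mulL(4) :: fun :: fun :: mulR]⟩
t=8: ⟨C=((λq. q) -2); E={p↦0}; S={0↦-16}; K=[fun :: mulR]⟩
t=9: ⟨C=(λq. q); E={p↦0}; S={0↦-16}; K=[arg :: fun :: mulR]⟩
t=10: ⟨C=-2; E={p↦0}; S={0↦-16}; K=[fun :: fun :: mulR]⟩
t=11: ⟨C=q; E={q↦1, p↦0}; S={0↦-16, 1↦-2}; K=[fun :: mulR]⟩
t=12: ⟨C=((λv. (let p = 2 in -3)) (5 * -1)); E={q↦2}; S={0↦-16, 1↦-2, 2↦-2}; K=[mulR]⟩
t=13: ⟨C=(λv. (let p = 2 in -3)); E={q↦2}; S={0↦-16, 1↦-2, 2↦-2}; K=[arg :: mulR]⟩
t=14: ⟨C=(5 * -1); E={q↦2}; S={0↦-16, 1↦-2, 2↦-2}; K=[fun :: mulR]⟩
t=15: ⟨C=5; E={q↦2}; S={0↦-16, 1↦-2, 2↦-2}; K=[mulR :: fun :: mulR]⟩
t=16: ⟨C=-1; E={q↦2}; S={0↦-16, 1↦-2, 2↦-2}; K=[mulL(5) :: fun :: mulR]⟩
t=17: ⟨C=(let p = 2 in -3); E={v↦3, q↦2}; S={0↦-16, 1↦-2, 2↦-2, 3↦-5}; K=[mulR]⟩
t=18: ⟨C=2; E={v↦3, q↦2}; S={0↦-16, 1↦-2, 2↦-2, 3↦-5}; K=[let p :: mulR]⟩
t=19: ⟨C=-3; E={p↦4, v↦3, q↦2}; S={0↦-16, 1↦-2, 2↦-2, 3↦-5, 4↦2}; K=[mulR]⟩
t=20: ⟨C=2; E=∅; S={0↦-16, 1↦-2, 2↦-2, 3↦-5, 4↦2}; K=[mulL(-3)]⟩
→ final value -6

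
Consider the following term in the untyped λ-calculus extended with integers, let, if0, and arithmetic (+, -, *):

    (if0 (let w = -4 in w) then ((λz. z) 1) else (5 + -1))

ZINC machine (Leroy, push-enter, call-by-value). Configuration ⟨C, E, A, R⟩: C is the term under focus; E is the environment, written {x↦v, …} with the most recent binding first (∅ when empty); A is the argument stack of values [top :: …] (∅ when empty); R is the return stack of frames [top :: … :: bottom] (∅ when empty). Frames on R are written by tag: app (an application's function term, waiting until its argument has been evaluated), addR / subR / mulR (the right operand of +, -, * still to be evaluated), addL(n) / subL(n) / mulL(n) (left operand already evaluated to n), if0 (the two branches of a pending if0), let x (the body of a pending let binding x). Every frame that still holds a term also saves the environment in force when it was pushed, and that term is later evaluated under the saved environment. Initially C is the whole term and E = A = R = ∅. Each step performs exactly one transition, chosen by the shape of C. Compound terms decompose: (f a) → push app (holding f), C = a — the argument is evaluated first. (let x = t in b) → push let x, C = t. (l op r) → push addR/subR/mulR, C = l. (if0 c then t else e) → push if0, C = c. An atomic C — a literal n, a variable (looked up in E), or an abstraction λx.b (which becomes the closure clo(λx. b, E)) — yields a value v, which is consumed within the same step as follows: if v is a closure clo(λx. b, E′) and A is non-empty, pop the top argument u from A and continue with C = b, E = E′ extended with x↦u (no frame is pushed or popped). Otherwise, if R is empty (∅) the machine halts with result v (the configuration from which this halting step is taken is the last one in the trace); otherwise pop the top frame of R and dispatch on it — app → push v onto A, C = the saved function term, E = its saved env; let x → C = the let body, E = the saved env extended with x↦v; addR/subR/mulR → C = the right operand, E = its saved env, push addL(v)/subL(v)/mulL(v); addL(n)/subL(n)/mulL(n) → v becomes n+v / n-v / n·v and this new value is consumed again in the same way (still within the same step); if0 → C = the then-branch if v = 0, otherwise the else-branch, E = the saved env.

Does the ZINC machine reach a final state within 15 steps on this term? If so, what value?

t=0: ⟨C=(if0 (let w = -4 in w) then ((λz. z) 1) else (5 + -1)); E=∅; A=∅; R=∅⟩
t=1: ⟨C=(let w = -4 in w); E=∅; A=∅; R=[if0]⟩
t=2: ⟨C=-4; E=∅; A=∅; R=[let w :: if0]⟩
t=3: ⟨C=w; E={w↦-4}; A=∅; R=[if0]⟩
t=4: ⟨C=(5 + -1); E=∅; A=∅; R=∅⟩
t=5: ⟨C=5; E=∅; A=∅; R=[addR]⟩
t=6: ⟨C=-1; E=∅; A=∅; R=[addL(5)]⟩
→ final value 4

Answer: 4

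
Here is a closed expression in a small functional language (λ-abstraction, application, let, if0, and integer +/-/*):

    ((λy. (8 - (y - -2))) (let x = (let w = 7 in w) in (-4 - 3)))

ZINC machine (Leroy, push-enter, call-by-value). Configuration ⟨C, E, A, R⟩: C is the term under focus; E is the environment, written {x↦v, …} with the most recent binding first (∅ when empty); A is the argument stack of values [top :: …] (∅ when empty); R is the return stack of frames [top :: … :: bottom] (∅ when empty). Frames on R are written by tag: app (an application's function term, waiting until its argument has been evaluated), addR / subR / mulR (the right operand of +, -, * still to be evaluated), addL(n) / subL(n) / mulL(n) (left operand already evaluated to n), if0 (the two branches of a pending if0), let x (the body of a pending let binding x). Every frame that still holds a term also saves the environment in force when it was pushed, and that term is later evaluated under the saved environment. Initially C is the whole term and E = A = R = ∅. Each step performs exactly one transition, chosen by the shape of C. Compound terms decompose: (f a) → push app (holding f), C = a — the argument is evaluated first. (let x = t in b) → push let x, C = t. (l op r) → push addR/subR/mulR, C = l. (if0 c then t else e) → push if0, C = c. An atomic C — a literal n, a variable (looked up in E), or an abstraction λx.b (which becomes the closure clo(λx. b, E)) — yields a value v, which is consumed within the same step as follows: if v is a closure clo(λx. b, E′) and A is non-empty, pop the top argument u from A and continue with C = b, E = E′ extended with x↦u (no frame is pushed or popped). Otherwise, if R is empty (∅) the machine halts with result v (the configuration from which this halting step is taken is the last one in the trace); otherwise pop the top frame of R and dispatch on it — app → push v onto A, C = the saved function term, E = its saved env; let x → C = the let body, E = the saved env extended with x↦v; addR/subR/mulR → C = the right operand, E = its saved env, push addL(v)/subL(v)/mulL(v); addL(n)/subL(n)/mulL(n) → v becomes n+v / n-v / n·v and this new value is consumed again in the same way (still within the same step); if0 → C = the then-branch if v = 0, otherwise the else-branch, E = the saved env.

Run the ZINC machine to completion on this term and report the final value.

0. ⟨C=((λy. (8 - (y - -2))) (let x = (let w = 7 in w) in (-4 - 3))); E=∅; A=∅; R=∅⟩
1. ⟨C=(let x = (let w = 7 in w) in (-4 - 3)); E=∅; A=∅; R=[app]⟩
2. ⟨C=(let w = 7 in w); E=∅; A=∅; R=[let x :: app]⟩
3. ⟨C=7; E=∅; A=∅; R=[let w :: let x :: app]⟩
4. ⟨C=w; E={w↦7}; A=∅; R=[let x :: app]⟩
5. ⟨C=(-4 - 3); E={x↦7}; A=∅; R=[app]⟩
6. ⟨C=-4; E={x↦7}; A=∅; R=[subR :: app]⟩
7. ⟨C=3; E={x↦7}; A=∅; R=[subL(-4) :: app]⟩
8. ⟨C=(λy. (8 - (y - -2))); E=∅; A=[-7]; R=∅⟩
9. ⟨C=(8 - (y - -2)); E={y↦-7}; A=∅; R=∅⟩
10. ⟨C=8; E={y↦-7}; A=∅; R=[subR]⟩
11. ⟨C=(y - -2); E={y↦-7}; A=∅; R=[subL(8)]⟩
12. ⟨C=y; E={y↦-7}; A=∅; R=[subR :: subL(8)]⟩
13. ⟨C=-2; E={y↦-7}; A=∅; R=[subL(-7) :: subL(8)]⟩
→ final value 13

Answer: 13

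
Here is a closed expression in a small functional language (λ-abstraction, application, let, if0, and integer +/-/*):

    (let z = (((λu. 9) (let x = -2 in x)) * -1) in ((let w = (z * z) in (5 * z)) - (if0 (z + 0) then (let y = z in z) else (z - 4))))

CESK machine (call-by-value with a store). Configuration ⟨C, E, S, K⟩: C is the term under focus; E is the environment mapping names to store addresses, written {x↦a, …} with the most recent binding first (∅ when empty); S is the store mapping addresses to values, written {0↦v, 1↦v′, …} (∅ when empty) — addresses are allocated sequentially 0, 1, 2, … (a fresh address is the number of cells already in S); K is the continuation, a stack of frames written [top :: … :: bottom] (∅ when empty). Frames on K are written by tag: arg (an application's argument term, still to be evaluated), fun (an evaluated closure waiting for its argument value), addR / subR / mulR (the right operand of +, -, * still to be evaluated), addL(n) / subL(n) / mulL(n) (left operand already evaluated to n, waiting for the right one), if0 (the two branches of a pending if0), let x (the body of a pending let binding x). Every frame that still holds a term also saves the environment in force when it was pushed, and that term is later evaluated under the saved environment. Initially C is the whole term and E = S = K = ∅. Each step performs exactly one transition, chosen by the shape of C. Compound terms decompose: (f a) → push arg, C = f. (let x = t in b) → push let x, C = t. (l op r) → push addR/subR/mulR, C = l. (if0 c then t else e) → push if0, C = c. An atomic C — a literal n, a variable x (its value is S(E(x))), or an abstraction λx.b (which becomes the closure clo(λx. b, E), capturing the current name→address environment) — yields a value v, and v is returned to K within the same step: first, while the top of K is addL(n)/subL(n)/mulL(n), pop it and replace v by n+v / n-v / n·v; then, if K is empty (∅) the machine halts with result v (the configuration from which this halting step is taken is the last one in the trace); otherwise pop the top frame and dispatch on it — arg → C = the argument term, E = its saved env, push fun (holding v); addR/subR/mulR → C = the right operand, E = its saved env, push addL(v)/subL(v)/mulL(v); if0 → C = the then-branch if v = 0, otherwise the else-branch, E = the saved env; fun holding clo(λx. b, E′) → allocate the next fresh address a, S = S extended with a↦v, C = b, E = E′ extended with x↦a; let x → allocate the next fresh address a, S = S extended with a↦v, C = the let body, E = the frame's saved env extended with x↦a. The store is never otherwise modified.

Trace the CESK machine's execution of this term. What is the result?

t=0: <C=(let z = (((λu. 9) (let x = -2 in x)) * -1) in ((let w = (z * z) in (5 * z)) - (if0 (z + 0) then (let y = z in z) else (z - 4)))), E=∅, S=∅, K=∅>
t=1: <C=(((λu. 9) (let x = -2 in x)) * -1), E=∅, S=∅, K=[let z]>
t=2: <C=((λu. 9) (let x = -2 in x)), E=∅, S=∅, K=[mulR :: let z]>
t=3: <C=(λu. 9), E=∅, S=∅, K=[arg :: mulR :: let z]>
t=4: <C=(let x = -2 in x), E=∅, S=∅, K=[fun :: mulR :: let z]>
t=5: <C=-2, E=∅, S=∅, K=[let x :: fun :: mulR :: let z]>
t=6: <C=x, E={x↦0}, S={0↦-2}, K=[fun :: mulR :: let z]>
t=7: <C=9, E={u↦1}, S={0↦-2, 1↦-2}, K=[mulR :: let z]>
t=8: <C=-1, E=∅, S={0↦-2, 1↦-2}, K=[mulL(9) :: let z]>
t=9: <C=((let w = (z * z) in (5 * z)) - (if0 (z + 0) then (let y = z in z) else (z - 4))), E={z↦2}, S={0↦-2, 1↦-2, 2↦-9}, K=∅>
t=10: <C=(let w = (z * z) in (5 * z)), E={z↦2}, S={0↦-2, 1↦-2, 2↦-9}, K=[subR]>
t=11: <C=(z * z), E={z↦2}, S={0↦-2, 1↦-2, 2↦-9}, K=[let w :: subR]>
t=12: <C=z, E={z↦2}, S={0↦-2, 1↦-2, 2↦-9}, K=[mulR :: let w :: subR]>
t=13: <C=z, E={z↦2}, S={0↦-2, 1↦-2, 2↦-9}, K=[mulL(-9) :: let w :: subR]>
t=14: <C=(5 * z), E={w↦3, z↦2}, S={0↦-2, 1↦-2, 2↦-9, 3↦81}, K=[subR]>
t=15: <C=5, E={w↦3, z↦2}, S={0↦-2, 1↦-2, 2↦-9, 3↦81}, K=[mulR :: subR]>
t=16: <C=z, E={w↦3, z↦2}, S={0↦-2, 1↦-2, 2↦-9, 3↦81}, K=[mulL(5) :: subR]>
t=17: <C=(if0 (z + 0) then (let y = z in z) else (z - 4)), E={z↦2}, S={0↦-2, 1↦-2, 2↦-9, 3↦81}, K=[subL(-45)]>
t=18: <C=(z + 0), E={z↦2}, S={0↦-2, 1↦-2, 2↦-9, 3↦81}, K=[if0 :: subL(-45)]>
t=19: <C=z, E={z↦2}, S={0↦-2, 1↦-2, 2↦-9, 3↦81}, K=[addR :: if0 :: subL(-45)]>
t=20: <C=0, E={z↦2}, S={0↦-2, 1↦-2, 2↦-9, 3↦81}, K=[addL(-9) :: if0 :: subL(-45)]>
t=21: <C=(z - 4), E={z↦2}, S={0↦-2, 1↦-2, 2↦-9, 3↦81}, K=[subL(-45)]>
t=22: <C=z, E={z↦2}, S={0↦-2, 1↦-2, 2↦-9, 3↦81}, K=[subR :: subL(-45)]>
t=23: <C=4, E={z↦2}, S={0↦-2, 1↦-2, 2↦-9, 3↦81}, K=[subL(-9) :: subL(-45)]>
→ final value -32

Answer: -32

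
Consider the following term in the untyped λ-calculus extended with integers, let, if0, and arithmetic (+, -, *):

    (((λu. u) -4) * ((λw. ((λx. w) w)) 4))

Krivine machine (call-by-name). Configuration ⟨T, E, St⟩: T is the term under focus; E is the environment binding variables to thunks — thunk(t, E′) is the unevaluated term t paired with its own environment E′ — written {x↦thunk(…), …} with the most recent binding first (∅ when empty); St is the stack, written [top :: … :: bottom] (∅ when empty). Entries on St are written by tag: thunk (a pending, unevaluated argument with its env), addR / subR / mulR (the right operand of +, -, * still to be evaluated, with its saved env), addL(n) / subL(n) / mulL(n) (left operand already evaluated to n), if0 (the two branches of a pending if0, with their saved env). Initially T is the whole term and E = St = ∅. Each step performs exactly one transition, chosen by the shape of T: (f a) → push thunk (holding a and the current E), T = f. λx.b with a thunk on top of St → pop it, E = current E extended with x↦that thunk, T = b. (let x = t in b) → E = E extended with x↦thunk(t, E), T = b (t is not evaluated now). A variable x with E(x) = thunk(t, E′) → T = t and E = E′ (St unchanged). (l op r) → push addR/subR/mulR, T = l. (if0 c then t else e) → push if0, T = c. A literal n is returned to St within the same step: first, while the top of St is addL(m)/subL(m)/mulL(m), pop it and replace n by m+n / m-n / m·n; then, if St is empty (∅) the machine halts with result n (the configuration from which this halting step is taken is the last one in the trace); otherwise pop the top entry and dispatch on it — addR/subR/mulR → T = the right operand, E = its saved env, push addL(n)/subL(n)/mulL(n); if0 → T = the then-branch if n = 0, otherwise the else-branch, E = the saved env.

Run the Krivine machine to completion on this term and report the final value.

Answer: -16

Machine steps:
step 0: ⟨T=(((λu. u) -4) * ((λw. ((λx. w) w)) 4)); E=∅; St=∅⟩
step 1: ⟨T=((λu. u) -4); E=∅; St=[mulR]⟩
step 2: ⟨T=(λu. u); E=∅; St=[thunk :: mulR]⟩
step 3: ⟨T=u; E={u↦thunk(-4, ∅)}; St=[mulR]⟩
step 4: ⟨T=-4; E=∅; St=[mulR]⟩
step 5: ⟨T=((λw. ((λx. w) w)) 4); E=∅; St=[mulL(-4)]⟩
step 6: ⟨T=(λw. ((λx. w) w)); E=∅; St=[thunk :: mulL(-4)]⟩
step 7: ⟨T=((λx. w) w); E={w↦thunk(4, ∅)}; St=[mulL(-4)]⟩
step 8: ⟨T=(λx. w); E={w↦thunk(4, ∅)}; St=[thunk :: mulL(-4)]⟩
step 9: ⟨T=w; E={x↦thunk(w, {w↦thunk(4, ∅)}), w↦thunk(4, ∅)}; St=[mulL(-4)]⟩
step 10: ⟨T=4; E=∅; St=[mulL(-4)]⟩
→ final value -16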